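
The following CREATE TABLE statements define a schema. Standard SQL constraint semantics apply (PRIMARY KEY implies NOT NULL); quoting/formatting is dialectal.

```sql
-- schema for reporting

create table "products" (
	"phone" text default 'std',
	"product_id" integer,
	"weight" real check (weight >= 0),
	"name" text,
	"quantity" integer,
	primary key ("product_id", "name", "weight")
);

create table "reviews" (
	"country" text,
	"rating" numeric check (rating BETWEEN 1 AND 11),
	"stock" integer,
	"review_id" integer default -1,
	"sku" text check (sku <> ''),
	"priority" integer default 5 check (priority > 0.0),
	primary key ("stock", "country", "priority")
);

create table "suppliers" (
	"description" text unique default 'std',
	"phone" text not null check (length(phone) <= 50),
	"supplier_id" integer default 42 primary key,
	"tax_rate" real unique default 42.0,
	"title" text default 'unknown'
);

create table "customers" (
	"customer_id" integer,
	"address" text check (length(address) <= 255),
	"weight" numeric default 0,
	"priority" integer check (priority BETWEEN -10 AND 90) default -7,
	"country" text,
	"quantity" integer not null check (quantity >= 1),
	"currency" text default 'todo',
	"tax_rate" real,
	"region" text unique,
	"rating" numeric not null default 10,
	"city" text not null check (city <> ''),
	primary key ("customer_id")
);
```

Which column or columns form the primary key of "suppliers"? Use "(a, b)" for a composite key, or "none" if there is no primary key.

supplier_id

supplier_id is declared PRIMARY KEY inline on the column.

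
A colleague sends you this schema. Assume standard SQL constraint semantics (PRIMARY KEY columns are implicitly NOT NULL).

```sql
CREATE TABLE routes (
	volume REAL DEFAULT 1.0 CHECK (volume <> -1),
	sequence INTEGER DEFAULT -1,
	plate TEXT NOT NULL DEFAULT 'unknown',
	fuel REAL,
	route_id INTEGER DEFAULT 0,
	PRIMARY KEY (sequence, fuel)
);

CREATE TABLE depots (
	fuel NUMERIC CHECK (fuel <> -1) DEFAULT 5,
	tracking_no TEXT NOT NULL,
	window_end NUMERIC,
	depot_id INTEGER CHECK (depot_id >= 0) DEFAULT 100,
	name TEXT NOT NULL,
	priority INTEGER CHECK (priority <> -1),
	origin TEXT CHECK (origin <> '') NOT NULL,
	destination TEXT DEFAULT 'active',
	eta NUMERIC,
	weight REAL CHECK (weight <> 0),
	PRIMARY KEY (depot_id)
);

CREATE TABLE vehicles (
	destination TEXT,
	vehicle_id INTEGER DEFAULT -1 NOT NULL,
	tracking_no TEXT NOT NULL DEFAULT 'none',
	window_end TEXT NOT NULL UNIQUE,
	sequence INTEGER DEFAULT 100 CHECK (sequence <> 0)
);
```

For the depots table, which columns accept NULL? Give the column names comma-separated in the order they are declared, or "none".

- fuel: CHECK does not forbid NULL (a CHECK constraint passes when its expression is NULL) → nullable.
- tracking_no: declared NOT NULL → not nullable.
- window_end: no NOT NULL constraint applies → nullable.
- depot_id: part of the PRIMARY KEY, which implies NOT NULL → not nullable.
- name: declared NOT NULL → not nullable.
- priority: CHECK does not forbid NULL (a CHECK constraint passes when its expression is NULL) → nullable.
- origin: declared NOT NULL → not nullable.
- destination: DEFAULT only fills an omitted column; an explicit NULL is still allowed → nullable.
- eta: no NOT NULL constraint applies → nullable.
- weight: CHECK does not forbid NULL (a CHECK constraint passes when its expression is NULL) → nullable.

fuel, window_end, priority, destination, eta, weight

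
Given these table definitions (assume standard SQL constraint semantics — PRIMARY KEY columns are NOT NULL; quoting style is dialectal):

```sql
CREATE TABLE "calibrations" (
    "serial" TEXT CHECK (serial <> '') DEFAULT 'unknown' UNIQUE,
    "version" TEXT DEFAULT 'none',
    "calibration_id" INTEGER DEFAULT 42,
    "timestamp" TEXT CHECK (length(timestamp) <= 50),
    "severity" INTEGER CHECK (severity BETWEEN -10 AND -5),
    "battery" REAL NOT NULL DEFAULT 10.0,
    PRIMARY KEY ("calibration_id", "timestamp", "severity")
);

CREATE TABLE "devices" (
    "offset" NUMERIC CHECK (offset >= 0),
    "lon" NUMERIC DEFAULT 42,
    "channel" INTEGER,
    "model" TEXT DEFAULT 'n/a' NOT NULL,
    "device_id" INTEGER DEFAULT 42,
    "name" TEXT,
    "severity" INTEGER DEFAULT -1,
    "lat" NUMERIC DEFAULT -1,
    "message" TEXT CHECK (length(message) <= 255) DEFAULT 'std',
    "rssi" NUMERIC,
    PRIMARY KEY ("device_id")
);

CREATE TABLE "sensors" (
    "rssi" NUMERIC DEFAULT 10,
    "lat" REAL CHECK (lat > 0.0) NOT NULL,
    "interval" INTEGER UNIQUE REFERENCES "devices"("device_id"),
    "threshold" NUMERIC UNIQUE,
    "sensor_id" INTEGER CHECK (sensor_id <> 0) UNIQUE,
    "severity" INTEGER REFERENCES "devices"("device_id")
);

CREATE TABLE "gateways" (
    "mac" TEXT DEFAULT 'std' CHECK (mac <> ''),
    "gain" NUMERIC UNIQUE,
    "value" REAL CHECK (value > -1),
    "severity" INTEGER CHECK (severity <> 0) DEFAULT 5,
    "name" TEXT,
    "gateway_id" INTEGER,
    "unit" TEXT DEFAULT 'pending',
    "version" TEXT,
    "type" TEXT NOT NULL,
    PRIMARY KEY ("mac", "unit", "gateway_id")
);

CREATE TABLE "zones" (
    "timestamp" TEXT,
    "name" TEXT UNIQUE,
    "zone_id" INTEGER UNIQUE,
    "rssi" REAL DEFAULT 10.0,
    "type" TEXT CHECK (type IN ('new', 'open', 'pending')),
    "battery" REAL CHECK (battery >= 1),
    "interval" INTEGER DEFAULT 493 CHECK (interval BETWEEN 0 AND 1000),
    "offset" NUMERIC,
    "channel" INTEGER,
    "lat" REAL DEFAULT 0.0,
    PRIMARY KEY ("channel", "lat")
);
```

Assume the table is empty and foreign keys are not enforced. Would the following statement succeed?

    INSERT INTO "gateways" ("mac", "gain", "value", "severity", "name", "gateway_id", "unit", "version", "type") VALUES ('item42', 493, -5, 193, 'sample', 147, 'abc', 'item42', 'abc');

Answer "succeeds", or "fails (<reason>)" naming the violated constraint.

The value -5 for value violates CHECK (value > -1).

fails (CHECK on value)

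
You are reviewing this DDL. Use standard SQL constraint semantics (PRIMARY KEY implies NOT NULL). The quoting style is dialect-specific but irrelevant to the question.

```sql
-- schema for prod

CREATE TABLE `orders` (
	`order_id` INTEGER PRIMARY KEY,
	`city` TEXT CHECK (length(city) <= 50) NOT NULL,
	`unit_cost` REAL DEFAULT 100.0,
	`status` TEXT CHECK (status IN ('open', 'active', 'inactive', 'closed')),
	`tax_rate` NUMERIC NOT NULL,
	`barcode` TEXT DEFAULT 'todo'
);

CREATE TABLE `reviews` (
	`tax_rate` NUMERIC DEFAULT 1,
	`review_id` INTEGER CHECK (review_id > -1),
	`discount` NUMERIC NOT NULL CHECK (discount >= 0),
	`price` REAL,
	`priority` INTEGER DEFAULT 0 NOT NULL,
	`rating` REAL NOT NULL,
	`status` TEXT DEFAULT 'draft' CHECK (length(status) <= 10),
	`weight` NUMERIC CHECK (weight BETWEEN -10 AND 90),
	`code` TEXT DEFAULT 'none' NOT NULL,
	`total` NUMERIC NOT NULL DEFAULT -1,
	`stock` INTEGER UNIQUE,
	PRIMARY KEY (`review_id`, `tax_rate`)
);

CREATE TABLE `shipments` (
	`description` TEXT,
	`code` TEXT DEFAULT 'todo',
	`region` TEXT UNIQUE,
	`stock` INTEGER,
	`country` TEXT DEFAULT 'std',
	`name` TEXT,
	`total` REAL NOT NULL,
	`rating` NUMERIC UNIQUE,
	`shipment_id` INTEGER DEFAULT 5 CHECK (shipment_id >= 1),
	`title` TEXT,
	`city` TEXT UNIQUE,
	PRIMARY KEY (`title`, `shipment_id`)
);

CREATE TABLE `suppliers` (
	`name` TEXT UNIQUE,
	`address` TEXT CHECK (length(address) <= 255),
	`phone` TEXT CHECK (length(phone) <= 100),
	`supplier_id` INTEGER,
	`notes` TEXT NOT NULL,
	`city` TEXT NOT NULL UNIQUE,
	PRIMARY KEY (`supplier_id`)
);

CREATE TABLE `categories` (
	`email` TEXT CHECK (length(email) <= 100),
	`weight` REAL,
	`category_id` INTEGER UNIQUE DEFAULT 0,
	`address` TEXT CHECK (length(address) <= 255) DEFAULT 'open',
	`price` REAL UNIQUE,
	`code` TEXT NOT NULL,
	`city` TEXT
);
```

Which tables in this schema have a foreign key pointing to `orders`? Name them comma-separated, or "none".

No REFERENCES clause anywhere in the schema names orders.

none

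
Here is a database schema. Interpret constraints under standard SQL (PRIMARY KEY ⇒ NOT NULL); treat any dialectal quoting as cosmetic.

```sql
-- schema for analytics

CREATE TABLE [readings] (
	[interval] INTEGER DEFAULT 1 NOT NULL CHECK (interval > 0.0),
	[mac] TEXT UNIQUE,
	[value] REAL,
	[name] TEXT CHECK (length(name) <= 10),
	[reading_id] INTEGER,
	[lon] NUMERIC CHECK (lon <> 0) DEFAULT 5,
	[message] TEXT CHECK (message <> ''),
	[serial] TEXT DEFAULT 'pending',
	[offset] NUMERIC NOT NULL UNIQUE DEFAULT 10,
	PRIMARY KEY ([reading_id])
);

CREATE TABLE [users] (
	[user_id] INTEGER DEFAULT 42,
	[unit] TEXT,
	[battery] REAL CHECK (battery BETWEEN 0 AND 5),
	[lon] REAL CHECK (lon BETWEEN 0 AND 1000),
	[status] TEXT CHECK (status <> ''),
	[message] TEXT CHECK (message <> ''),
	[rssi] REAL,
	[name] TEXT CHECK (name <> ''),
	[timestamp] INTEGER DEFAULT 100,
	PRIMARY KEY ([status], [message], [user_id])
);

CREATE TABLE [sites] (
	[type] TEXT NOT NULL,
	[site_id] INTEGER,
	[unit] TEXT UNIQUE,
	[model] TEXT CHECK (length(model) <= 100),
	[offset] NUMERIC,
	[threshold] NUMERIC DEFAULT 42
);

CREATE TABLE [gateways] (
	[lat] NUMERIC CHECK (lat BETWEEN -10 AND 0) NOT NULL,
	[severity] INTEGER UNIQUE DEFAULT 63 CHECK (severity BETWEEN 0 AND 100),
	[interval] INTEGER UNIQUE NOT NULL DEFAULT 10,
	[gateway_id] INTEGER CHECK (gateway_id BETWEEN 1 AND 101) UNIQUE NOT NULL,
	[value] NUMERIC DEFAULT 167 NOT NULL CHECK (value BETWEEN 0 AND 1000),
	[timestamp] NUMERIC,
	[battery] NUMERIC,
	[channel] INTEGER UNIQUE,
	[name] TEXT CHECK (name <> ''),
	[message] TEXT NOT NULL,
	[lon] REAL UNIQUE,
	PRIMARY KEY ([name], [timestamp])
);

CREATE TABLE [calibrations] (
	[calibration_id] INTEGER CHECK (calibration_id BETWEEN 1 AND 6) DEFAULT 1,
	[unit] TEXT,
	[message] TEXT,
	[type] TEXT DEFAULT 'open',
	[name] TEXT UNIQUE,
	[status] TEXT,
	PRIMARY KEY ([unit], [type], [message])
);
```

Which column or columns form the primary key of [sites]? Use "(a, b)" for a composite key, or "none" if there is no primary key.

No column is declared PRIMARY KEY inline, and there is no table-level PRIMARY KEY clause in sites.

none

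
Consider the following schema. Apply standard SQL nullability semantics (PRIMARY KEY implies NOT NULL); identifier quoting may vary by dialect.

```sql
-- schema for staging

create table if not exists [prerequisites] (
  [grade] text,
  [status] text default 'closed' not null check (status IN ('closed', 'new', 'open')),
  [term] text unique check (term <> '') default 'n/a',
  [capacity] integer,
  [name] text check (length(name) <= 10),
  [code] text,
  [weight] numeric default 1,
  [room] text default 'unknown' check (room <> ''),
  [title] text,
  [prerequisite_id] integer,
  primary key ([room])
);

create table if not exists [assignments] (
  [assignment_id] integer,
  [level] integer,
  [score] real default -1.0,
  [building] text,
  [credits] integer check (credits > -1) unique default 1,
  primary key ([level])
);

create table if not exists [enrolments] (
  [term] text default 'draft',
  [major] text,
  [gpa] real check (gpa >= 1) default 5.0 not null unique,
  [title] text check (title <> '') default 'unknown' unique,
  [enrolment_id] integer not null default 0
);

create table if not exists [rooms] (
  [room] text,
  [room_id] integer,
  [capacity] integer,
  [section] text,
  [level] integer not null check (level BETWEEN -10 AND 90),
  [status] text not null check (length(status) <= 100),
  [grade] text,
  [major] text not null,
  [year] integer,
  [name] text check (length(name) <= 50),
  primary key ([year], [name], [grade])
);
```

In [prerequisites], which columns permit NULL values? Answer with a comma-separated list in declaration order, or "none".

grade, term, capacity, name, code, weight, title, prerequisite_id

- grade: no NOT NULL constraint applies → nullable.
- status: declared NOT NULL → not nullable.
- term: CHECK does not forbid NULL (a CHECK constraint passes when its expression is NULL) → nullable.
- capacity: no NOT NULL constraint applies → nullable.
- name: CHECK does not forbid NULL (a CHECK constraint passes when its expression is NULL) → nullable.
- code: no NOT NULL constraint applies → nullable.
- weight: DEFAULT only fills an omitted column; an explicit NULL is still allowed → nullable.
- room: part of the PRIMARY KEY, which implies NOT NULL → not nullable.
- title: no NOT NULL constraint applies → nullable.
- prerequisite_id: no NOT NULL constraint applies → nullable.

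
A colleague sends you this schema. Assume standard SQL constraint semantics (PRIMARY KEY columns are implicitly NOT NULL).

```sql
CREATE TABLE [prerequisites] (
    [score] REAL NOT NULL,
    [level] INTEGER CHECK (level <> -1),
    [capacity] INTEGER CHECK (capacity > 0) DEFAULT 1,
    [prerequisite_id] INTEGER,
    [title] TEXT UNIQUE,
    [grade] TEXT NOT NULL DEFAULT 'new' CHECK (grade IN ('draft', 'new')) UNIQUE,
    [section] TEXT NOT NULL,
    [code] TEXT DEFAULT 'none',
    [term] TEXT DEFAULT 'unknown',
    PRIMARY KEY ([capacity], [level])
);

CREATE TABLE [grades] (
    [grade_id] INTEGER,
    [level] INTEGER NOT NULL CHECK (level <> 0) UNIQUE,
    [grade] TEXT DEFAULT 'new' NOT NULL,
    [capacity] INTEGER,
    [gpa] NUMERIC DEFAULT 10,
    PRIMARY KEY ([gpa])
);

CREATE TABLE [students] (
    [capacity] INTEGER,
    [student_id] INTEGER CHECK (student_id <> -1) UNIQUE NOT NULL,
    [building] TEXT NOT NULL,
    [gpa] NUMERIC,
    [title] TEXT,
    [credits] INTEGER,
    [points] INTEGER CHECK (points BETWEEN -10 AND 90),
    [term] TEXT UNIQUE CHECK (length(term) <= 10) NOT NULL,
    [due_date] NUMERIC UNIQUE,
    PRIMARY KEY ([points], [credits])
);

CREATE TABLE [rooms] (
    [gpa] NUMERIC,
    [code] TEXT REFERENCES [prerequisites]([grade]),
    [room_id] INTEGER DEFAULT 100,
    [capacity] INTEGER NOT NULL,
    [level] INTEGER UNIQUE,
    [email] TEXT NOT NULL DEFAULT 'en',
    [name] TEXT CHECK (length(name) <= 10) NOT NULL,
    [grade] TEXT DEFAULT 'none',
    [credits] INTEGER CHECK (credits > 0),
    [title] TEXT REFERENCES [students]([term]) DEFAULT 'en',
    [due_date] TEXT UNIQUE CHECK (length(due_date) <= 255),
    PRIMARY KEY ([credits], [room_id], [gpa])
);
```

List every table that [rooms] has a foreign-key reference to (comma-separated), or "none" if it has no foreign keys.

- code REFERENCES prerequisites(grade).
- title REFERENCES students(term).

prerequisites, students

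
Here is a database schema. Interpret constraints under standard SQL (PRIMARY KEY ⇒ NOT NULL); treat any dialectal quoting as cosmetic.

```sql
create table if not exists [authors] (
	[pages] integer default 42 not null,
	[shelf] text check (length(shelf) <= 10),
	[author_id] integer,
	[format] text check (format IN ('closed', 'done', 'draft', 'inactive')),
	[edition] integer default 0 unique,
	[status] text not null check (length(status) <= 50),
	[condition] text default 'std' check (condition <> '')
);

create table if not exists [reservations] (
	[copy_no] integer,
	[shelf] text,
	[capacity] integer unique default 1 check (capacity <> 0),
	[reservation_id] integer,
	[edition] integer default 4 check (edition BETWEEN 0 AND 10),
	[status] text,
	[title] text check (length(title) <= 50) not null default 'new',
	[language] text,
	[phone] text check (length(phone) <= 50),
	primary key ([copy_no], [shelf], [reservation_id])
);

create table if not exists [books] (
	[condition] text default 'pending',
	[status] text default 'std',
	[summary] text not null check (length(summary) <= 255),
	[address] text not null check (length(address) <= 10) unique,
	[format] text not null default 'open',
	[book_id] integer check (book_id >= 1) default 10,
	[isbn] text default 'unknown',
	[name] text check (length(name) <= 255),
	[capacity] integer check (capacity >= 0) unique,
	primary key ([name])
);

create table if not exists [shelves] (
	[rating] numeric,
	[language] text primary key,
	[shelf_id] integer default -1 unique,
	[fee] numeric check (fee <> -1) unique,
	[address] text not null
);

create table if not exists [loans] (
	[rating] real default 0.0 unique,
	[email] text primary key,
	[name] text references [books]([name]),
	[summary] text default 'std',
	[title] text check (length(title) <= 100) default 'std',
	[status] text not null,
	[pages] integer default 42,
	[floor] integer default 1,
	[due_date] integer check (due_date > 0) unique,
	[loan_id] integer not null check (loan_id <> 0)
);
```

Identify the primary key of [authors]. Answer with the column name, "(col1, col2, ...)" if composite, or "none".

No column is declared PRIMARY KEY inline, and there is no table-level PRIMARY KEY clause in authors.

none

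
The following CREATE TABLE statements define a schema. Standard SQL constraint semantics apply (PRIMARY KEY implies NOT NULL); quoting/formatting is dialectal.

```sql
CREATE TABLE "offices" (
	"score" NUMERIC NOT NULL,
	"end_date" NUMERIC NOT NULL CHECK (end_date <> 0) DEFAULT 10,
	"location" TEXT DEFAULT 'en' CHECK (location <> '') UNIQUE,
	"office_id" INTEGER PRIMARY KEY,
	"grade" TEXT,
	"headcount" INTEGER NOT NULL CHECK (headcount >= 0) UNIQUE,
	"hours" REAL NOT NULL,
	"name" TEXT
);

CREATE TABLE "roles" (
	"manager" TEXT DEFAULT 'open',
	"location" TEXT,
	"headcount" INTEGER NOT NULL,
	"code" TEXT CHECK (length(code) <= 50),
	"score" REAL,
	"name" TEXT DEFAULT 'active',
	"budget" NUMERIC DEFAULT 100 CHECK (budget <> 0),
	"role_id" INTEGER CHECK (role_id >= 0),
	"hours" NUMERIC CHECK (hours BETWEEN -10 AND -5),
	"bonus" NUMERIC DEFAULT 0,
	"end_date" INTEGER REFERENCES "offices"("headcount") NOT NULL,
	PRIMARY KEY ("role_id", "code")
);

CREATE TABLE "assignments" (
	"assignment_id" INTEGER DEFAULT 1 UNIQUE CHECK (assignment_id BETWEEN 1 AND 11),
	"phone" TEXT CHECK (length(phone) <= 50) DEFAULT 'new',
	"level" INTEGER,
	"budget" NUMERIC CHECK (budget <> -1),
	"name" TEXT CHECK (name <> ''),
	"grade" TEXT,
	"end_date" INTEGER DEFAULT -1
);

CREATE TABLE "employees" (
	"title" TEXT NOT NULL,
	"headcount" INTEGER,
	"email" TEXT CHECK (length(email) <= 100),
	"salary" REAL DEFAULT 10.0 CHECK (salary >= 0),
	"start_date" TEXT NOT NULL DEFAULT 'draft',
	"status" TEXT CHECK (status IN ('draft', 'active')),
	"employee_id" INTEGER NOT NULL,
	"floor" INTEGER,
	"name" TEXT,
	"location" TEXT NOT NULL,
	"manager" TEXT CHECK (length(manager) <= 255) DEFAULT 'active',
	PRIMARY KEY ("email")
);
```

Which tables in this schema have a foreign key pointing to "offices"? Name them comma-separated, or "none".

- roles.end_date references offices(headcount).

roles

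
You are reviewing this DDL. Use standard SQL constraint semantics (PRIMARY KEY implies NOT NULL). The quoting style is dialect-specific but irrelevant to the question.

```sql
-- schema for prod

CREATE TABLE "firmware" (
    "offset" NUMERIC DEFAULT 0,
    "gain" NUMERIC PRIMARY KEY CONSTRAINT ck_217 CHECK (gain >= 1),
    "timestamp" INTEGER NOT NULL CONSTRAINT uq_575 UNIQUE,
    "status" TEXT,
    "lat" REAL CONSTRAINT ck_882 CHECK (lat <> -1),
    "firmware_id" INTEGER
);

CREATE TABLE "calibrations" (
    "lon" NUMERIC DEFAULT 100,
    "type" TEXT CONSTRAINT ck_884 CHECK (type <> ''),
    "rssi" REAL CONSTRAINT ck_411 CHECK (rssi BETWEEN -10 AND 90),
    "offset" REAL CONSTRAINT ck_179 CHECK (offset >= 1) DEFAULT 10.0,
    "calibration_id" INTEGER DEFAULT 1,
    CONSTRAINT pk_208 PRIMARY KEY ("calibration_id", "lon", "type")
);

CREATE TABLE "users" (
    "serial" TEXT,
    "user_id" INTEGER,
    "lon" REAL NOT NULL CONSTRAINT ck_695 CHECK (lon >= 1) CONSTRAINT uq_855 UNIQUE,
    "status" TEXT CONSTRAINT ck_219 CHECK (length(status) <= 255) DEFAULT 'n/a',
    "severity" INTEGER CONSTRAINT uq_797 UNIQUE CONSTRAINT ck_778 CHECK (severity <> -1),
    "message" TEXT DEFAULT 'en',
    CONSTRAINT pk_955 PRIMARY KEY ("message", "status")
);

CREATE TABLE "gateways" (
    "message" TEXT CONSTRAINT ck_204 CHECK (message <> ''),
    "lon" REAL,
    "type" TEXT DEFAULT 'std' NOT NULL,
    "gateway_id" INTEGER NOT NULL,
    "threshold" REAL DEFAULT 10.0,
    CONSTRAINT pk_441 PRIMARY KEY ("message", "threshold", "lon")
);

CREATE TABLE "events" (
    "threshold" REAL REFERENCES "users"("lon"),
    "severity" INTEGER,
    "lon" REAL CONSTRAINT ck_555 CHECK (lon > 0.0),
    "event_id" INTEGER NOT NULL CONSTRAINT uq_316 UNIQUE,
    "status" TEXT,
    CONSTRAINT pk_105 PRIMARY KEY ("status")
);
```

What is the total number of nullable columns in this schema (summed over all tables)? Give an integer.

12

firmware: 4 nullable (offset, status, lat, firmware_id — PK (gain) and explicit NOT NULL columns excluded).
calibrations: 2 nullable (rssi, offset — PK (calibration_id, lon, type) and explicit NOT NULL columns excluded).
users: 3 nullable (serial, user_id, severity — PK (message, status) and explicit NOT NULL columns excluded).
gateways: 0 nullable (none — PK (message, threshold, lon) and explicit NOT NULL columns excluded).
events: 3 nullable (threshold, severity, lon — PK (status) and explicit NOT NULL columns excluded).
Total: 4 + 2 + 3 + 0 + 3 = 12.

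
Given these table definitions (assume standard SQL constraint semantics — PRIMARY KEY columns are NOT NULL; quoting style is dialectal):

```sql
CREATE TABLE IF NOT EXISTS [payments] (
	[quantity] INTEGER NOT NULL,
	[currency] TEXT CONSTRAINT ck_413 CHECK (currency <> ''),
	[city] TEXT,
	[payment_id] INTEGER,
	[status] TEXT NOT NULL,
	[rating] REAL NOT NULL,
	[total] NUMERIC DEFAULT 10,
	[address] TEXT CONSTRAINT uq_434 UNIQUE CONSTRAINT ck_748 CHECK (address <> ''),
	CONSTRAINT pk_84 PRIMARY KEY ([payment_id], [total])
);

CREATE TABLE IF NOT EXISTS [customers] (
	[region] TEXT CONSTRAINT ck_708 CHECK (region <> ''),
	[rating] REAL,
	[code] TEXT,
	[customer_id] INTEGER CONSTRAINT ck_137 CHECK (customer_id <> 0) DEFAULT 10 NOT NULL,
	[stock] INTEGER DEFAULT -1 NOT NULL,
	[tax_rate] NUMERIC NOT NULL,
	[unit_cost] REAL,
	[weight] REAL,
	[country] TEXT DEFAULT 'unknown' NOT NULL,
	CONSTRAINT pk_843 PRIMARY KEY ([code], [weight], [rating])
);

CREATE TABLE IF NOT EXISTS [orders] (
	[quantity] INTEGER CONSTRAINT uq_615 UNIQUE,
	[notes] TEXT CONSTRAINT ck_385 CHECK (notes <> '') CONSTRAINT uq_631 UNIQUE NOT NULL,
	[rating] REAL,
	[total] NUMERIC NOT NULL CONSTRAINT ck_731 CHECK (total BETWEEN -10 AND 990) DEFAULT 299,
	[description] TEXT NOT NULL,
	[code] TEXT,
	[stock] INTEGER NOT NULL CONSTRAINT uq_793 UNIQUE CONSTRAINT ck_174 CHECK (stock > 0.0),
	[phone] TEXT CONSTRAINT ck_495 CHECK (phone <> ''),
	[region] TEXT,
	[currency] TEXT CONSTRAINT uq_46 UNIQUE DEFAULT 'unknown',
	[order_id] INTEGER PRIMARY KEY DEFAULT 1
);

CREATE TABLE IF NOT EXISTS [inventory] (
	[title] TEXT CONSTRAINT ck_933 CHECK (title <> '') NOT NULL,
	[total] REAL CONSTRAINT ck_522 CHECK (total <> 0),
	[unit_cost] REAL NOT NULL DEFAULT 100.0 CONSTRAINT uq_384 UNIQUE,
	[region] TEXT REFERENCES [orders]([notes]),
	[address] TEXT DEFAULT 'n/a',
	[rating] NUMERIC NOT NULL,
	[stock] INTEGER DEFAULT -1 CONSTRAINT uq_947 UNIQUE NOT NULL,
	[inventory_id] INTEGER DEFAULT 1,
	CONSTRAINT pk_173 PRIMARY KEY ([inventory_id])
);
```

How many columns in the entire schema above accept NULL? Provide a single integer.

14

payments: 3 nullable (currency, city, address — PK (payment_id, total) and explicit NOT NULL columns excluded).
customers: 2 nullable (region, unit_cost — PK (code, weight, rating) and explicit NOT NULL columns excluded).
orders: 6 nullable (quantity, rating, code, phone, region, currency — PK (order_id) and explicit NOT NULL columns excluded).
inventory: 3 nullable (total, region, address — PK (inventory_id) and explicit NOT NULL columns excluded).
Total: 3 + 2 + 6 + 3 = 14.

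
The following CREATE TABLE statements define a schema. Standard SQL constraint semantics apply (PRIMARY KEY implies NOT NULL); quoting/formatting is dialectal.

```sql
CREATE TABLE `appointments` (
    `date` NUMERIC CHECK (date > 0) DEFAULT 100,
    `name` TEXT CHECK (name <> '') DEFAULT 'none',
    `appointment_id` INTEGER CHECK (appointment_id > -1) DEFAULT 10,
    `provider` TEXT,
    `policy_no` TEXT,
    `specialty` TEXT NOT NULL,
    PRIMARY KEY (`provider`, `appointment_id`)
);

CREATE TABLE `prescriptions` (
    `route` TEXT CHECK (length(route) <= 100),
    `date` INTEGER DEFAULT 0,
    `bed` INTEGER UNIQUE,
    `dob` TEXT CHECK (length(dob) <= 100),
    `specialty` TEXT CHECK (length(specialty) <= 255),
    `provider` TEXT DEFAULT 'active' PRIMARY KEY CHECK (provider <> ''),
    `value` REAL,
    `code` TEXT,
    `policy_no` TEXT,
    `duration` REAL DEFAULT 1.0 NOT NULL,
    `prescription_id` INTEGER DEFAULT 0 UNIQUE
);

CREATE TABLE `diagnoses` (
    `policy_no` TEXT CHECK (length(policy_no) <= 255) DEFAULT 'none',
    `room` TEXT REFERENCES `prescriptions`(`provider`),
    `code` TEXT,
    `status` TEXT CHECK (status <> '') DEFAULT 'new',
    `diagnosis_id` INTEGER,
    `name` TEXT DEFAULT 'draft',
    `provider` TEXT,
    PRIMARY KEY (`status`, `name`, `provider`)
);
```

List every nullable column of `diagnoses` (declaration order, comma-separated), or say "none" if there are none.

- policy_no: CHECK does not forbid NULL (a CHECK constraint passes when its expression is NULL) → nullable.
- room: a foreign key column may be NULL unless separately constrained → nullable.
- code: no NOT NULL constraint applies → nullable.
- status: part of the PRIMARY KEY, which implies NOT NULL → not nullable.
- diagnosis_id: no NOT NULL constraint applies → nullable.
- name: part of the PRIMARY KEY, which implies NOT NULL → not nullable.
- provider: part of the PRIMARY KEY, which implies NOT NULL → not nullable.

policy_no, room, code, diagnosis_id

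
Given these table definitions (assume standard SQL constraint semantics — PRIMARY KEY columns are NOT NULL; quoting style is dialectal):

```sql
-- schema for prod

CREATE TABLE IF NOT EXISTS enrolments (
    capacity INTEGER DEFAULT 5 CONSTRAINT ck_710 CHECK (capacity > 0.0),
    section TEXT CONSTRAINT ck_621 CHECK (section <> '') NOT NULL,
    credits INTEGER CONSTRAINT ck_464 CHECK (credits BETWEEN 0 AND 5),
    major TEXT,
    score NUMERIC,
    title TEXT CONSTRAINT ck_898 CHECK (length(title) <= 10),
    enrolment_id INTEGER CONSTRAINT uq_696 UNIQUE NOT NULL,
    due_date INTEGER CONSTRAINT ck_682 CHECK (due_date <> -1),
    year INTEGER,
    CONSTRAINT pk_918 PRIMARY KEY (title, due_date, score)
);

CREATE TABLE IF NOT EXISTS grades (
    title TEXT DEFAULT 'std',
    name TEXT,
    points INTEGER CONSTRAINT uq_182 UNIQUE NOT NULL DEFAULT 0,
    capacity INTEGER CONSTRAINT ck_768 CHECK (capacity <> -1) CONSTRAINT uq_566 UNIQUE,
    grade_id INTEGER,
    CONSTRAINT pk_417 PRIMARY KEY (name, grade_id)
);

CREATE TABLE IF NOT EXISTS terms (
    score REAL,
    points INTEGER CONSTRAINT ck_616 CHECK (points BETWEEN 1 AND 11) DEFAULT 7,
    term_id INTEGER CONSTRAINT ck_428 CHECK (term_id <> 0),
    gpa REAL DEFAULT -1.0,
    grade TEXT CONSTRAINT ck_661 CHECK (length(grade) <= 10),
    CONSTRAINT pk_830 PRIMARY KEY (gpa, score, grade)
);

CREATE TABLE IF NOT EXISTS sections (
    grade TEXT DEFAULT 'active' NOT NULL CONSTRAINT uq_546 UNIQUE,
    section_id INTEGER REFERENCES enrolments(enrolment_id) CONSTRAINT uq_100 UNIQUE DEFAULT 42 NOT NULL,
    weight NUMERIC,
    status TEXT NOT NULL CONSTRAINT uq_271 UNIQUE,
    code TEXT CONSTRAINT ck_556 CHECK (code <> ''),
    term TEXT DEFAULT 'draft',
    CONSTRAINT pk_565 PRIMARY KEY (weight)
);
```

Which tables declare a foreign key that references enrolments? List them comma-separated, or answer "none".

sections

- sections.section_id references enrolments(enrolment_id).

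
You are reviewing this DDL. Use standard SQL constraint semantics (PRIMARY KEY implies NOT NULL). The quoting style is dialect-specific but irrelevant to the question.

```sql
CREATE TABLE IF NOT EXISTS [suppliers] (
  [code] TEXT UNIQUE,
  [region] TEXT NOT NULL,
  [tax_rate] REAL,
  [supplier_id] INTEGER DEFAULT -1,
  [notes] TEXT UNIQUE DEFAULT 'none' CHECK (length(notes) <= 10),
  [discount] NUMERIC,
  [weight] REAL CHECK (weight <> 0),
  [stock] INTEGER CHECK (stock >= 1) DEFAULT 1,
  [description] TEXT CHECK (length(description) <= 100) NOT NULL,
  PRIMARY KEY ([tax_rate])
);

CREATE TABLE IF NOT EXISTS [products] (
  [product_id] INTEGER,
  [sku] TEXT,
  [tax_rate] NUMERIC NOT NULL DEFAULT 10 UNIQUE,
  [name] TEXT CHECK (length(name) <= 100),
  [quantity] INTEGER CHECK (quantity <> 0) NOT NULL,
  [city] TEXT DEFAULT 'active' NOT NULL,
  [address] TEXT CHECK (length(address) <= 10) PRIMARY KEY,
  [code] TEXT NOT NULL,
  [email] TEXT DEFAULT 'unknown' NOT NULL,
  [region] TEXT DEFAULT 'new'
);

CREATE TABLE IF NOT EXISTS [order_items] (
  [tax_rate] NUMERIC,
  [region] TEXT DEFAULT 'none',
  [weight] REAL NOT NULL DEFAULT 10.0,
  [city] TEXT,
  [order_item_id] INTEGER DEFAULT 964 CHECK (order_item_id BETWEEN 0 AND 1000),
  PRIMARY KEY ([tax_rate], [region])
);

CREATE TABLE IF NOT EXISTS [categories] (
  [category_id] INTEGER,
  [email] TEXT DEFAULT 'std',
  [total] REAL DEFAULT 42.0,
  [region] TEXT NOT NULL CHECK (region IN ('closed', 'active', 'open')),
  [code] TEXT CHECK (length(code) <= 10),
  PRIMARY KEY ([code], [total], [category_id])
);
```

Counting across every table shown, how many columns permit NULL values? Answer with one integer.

13

suppliers: 6 nullable (code, supplier_id, notes, discount, weight, stock — PK (tax_rate) and explicit NOT NULL columns excluded).
products: 4 nullable (product_id, sku, name, region — PK (address) and explicit NOT NULL columns excluded).
order_items: 2 nullable (city, order_item_id — PK (tax_rate, region) and explicit NOT NULL columns excluded).
categories: 1 nullable (email — PK (code, total, category_id) and explicit NOT NULL columns excluded).
Total: 6 + 4 + 2 + 1 = 13.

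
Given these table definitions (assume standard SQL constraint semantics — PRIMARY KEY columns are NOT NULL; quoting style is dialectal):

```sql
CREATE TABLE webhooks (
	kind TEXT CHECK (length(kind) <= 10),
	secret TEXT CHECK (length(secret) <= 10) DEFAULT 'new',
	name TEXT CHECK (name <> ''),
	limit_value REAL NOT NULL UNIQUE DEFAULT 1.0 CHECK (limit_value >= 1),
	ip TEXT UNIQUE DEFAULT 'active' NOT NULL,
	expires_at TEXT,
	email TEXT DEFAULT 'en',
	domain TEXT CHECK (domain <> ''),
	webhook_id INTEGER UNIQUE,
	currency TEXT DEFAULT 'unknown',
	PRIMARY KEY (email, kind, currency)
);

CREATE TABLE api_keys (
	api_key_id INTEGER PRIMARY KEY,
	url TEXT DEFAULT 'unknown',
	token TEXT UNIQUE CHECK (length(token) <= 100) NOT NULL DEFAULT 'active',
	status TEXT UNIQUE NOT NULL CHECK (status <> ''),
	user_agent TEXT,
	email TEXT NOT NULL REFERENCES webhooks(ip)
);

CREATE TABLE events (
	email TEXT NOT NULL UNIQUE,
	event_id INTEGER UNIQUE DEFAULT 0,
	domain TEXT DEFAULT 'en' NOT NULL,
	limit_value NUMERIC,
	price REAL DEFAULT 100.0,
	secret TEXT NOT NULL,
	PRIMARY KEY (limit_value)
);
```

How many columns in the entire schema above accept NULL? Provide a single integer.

webhooks: 5 nullable (secret, name, expires_at, domain, webhook_id — PK (email, kind, currency) and explicit NOT NULL columns excluded).
api_keys: 2 nullable (url, user_agent — PK (api_key_id) and explicit NOT NULL columns excluded).
events: 2 nullable (event_id, price — PK (limit_value) and explicit NOT NULL columns excluded).
Total: 5 + 2 + 2 = 9.

9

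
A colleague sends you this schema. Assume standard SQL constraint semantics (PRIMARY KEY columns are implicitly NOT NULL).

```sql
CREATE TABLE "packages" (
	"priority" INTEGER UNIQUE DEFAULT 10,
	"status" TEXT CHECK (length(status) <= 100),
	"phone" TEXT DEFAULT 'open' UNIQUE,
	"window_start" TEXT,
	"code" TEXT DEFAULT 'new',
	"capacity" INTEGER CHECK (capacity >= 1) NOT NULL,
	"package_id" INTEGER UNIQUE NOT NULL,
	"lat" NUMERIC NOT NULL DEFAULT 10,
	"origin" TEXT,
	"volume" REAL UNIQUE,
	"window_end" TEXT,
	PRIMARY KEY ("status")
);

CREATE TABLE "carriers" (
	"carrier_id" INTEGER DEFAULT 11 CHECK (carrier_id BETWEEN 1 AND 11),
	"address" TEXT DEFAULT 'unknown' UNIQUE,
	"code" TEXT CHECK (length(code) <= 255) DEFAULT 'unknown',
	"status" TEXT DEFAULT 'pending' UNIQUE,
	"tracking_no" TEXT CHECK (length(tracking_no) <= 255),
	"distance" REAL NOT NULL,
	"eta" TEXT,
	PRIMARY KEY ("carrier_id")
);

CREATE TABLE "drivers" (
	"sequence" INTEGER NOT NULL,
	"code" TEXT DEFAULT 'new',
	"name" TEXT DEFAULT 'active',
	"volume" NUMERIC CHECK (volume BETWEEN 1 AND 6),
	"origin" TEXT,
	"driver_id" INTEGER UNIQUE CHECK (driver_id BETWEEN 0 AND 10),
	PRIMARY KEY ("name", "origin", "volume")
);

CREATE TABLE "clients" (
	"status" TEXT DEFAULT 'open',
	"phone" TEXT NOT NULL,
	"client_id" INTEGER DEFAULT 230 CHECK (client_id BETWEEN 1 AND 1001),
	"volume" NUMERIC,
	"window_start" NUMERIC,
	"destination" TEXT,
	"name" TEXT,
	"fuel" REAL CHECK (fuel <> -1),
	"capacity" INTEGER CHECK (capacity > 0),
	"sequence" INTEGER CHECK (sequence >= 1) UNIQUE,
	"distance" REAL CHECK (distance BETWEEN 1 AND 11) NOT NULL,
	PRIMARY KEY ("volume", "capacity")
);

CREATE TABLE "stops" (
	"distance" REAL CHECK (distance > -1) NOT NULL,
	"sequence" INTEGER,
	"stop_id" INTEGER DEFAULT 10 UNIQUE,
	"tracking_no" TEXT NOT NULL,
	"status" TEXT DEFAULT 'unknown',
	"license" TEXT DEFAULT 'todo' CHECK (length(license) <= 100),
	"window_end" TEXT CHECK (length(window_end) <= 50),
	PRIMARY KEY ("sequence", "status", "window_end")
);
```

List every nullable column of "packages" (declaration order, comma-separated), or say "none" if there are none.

priority, phone, window_start, code, origin, volume, window_end

- priority: UNIQUE does not imply NOT NULL → nullable.
- status: part of the PRIMARY KEY, which implies NOT NULL → not nullable.
- phone: UNIQUE does not imply NOT NULL → nullable.
- window_start: no NOT NULL constraint applies → nullable.
- code: DEFAULT only fills an omitted column; an explicit NULL is still allowed → nullable.
- capacity: declared NOT NULL → not nullable.
- package_id: declared NOT NULL → not nullable.
- lat: declared NOT NULL → not nullable.
- origin: no NOT NULL constraint applies → nullable.
- volume: UNIQUE does not imply NOT NULL → nullable.
- window_end: no NOT NULL constraint applies → nullable.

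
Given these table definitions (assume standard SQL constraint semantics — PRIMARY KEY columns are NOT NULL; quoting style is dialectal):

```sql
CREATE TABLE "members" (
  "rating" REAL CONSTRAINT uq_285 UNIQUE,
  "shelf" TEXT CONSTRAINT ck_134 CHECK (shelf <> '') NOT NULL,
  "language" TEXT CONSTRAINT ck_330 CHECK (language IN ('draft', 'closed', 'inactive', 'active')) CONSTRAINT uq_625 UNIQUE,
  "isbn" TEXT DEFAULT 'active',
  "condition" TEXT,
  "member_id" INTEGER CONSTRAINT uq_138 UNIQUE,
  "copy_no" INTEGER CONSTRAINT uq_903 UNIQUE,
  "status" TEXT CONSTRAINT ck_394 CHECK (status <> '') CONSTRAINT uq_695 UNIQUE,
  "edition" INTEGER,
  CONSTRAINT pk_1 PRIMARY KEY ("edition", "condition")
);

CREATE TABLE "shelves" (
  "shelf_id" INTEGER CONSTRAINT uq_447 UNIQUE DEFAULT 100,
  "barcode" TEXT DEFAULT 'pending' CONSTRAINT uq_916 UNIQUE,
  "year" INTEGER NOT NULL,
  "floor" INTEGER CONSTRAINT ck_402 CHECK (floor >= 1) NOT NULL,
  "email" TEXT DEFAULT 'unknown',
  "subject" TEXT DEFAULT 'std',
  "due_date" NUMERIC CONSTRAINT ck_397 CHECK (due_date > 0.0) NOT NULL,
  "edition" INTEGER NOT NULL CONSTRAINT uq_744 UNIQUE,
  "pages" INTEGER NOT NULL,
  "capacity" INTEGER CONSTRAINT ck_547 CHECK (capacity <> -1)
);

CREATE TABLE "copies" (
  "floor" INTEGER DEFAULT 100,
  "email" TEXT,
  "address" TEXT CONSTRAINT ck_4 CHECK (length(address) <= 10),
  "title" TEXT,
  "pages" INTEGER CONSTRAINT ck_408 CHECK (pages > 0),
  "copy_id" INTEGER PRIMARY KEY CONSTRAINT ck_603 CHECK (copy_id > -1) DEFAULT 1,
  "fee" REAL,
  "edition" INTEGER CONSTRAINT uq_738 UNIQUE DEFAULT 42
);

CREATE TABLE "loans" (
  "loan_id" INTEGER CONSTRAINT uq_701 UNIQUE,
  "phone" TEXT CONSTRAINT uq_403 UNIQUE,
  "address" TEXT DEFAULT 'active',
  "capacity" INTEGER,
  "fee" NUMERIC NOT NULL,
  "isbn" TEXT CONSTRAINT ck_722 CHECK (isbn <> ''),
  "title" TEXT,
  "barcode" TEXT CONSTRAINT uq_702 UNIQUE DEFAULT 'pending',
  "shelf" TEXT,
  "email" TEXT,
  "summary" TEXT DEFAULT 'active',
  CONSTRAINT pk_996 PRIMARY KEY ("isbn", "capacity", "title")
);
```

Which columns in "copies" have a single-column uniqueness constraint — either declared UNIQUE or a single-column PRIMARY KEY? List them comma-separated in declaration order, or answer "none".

- floor: no UNIQUE or single-column PK constraint.
- email: no UNIQUE or single-column PK constraint.
- address: no UNIQUE or single-column PK constraint.
- title: no UNIQUE or single-column PK constraint.
- pages: no UNIQUE or single-column PK constraint.
- copy_id: single-column PRIMARY KEY → unique.
- fee: no UNIQUE or single-column PK constraint.
- edition: declared UNIQUE → unique.

copy_id, edition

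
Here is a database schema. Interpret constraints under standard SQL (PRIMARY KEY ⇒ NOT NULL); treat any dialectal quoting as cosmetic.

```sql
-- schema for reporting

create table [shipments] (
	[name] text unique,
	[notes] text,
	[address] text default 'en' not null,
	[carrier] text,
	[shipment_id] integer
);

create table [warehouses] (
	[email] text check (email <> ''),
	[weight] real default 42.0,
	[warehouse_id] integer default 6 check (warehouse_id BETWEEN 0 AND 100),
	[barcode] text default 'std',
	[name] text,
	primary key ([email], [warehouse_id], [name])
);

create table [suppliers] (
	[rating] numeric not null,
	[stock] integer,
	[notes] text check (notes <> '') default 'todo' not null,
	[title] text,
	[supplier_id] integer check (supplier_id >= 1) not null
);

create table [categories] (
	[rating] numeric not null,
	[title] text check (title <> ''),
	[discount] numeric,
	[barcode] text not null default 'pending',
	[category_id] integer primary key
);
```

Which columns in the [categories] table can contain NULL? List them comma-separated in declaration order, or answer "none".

title, discount

- rating: declared NOT NULL → not nullable.
- title: CHECK does not forbid NULL (a CHECK constraint passes when its expression is NULL) → nullable.
- discount: no NOT NULL constraint applies → nullable.
- barcode: declared NOT NULL → not nullable.
- category_id: part of the PRIMARY KEY, which implies NOT NULL → not nullable.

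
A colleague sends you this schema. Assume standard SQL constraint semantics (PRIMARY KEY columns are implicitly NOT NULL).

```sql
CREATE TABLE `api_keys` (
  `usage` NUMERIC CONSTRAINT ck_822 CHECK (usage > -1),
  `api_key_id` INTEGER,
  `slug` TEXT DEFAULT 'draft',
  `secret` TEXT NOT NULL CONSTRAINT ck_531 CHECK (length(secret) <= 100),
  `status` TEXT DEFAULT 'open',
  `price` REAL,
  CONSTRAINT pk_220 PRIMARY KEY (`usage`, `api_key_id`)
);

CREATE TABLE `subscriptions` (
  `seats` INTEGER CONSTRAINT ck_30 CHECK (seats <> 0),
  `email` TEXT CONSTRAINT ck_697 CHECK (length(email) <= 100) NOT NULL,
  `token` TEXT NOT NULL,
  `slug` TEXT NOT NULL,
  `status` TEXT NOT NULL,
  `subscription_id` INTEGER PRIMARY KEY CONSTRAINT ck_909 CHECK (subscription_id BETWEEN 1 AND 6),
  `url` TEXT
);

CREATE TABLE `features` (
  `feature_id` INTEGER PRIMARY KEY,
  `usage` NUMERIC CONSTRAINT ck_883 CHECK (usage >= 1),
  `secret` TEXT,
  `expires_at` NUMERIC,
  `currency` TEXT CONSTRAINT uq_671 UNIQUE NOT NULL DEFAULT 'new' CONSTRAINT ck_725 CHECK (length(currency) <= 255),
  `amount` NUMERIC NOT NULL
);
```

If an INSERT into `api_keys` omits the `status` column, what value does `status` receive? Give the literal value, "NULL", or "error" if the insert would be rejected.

'open'

status has an explicit DEFAULT 'open'.
When the column is omitted from an INSERT, that default is used.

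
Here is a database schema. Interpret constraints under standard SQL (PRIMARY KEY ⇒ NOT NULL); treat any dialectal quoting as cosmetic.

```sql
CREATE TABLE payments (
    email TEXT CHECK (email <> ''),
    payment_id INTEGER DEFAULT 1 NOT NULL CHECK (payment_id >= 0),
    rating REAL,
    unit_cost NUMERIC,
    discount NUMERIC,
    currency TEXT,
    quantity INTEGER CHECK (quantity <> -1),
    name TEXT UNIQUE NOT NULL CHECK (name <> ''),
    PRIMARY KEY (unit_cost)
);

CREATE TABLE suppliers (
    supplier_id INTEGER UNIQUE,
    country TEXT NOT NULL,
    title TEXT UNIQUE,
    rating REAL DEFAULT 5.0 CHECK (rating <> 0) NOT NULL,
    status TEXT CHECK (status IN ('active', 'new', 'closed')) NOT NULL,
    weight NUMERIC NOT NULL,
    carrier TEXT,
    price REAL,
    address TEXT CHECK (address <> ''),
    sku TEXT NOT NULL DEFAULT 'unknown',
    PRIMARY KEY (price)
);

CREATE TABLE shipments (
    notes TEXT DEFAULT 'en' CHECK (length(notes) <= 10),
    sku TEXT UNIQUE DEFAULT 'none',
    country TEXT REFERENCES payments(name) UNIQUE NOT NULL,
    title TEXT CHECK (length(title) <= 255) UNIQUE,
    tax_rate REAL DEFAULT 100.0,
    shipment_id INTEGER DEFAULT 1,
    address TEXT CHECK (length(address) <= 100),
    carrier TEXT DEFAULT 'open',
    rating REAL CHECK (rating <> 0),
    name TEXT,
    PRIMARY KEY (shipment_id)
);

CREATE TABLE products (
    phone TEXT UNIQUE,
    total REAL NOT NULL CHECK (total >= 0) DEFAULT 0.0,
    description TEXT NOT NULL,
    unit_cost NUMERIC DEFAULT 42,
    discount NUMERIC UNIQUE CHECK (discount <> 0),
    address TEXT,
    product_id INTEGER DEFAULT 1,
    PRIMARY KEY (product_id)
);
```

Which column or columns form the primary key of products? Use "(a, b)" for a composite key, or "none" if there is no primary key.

product_id is declared PRIMARY KEY as a table-level PRIMARY KEY clause.

product_id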